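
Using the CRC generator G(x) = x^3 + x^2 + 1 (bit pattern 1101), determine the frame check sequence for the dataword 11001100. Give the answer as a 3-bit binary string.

Append 3 zeros: 11001100000. Divide by 1101 (XOR where the leading bit is 1):
  pos 0: 1100 XOR 1101 = 0001
  pos 3: 1110 XOR 1101 = 0011
  pos 5: 1100 XOR 1101 = 0001
Remainder (last 3 bits) = 100. This is the CRC / FCS.

100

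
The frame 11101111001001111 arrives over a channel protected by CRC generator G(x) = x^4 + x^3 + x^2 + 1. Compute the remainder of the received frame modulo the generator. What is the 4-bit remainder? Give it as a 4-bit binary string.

Modulo-2 division of 11101111001001111 by 11101:
  pos 0: 11101 XOR 11101 = 00000
  pos 5: 11100 XOR 11101 = 00001
  pos 9: 11001 XOR 11101 = 00100
  pos 11: 10011 XOR 11101 = 01110
  pos 12: 11101 XOR 11101 = 00000
Remainder = 0000 (zero — the frame passes the CRC check).

0000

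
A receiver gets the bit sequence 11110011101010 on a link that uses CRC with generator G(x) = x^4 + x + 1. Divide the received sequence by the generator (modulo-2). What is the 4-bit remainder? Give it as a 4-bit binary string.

0000

Modulo-2 division of 11110011101010 by 10011:
  pos 0: 11110 XOR 10011 = 01101
  pos 1: 11010 XOR 10011 = 01001
  pos 2: 10011 XOR 10011 = 00000
  pos 7: 11010 XOR 10011 = 01001
  pos 8: 10011 XOR 10011 = 00000
Remainder = 0000 (zero — the frame passes the CRC check).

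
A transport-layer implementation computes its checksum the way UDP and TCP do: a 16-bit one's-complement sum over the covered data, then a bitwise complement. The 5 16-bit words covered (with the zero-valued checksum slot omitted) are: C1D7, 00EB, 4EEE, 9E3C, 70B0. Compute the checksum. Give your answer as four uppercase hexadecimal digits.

DF61

One's-complement addition (fold any carry out of bit 15 back into bit 0):
  0xC1D7 + 0x00EB = 0x0C2C2
  0xC2C2 + 0x4EEE = 0x111B0 → wrap carry → 0x11B1
  0x11B1 + 0x9E3C = 0x0AFED
  0xAFED + 0x70B0 = 0x1209D → wrap carry → 0x209E
One's-complement sum = 0x209E.
Checksum = ~0x209E & 0xFFFF = 0xDF61.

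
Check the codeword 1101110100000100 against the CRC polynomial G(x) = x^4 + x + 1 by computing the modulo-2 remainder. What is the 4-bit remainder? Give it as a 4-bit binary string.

Modulo-2 division of 1101110100000100 by 10011:
  pos 0: 11011 XOR 10011 = 01000
  pos 1: 10001 XOR 10011 = 00010
  pos 4: 10010 XOR 10011 = 00001
  pos 8: 10000 XOR 10011 = 00011
  pos 11: 11100 XOR 10011 = 01111
Remainder = 1111 (nonzero — an error is detected).

1111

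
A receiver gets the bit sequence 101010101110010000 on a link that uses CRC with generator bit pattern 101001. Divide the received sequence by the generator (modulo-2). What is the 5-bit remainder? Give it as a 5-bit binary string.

Modulo-2 division of 101010101110010000 by 101001:
  pos 0: 101010 XOR 101001 = 000011
  pos 4: 111011 XOR 101001 = 010010
  pos 5: 100101 XOR 101001 = 001100
  pos 7: 110000 XOR 101001 = 011001
  pos 8: 110011 XOR 101001 = 011010
  pos 9: 110100 XOR 101001 = 011101
  pos 10: 111010 XOR 101001 = 010011
  pos 11: 100110 XOR 101001 = 001111
Remainder = 11110 (nonzero — an error is detected).

11110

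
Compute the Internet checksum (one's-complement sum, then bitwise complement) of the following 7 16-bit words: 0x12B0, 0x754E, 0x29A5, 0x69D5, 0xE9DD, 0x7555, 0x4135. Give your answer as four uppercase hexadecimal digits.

441E

One's-complement addition (fold any carry out of bit 15 back into bit 0):
  0x12B0 + 0x754E = 0x087FE
  0x87FE + 0x29A5 = 0x0B1A3
  0xB1A3 + 0x69D5 = 0x11B78 → wrap carry → 0x1B79
  0x1B79 + 0xE9DD = 0x10556 → wrap carry → 0x0557
  0x0557 + 0x7555 = 0x07AAC
  0x7AAC + 0x4135 = 0x0BBE1
One's-complement sum = 0xBBE1.
Checksum = ~0xBBE1 & 0xFFFF = 0x441E.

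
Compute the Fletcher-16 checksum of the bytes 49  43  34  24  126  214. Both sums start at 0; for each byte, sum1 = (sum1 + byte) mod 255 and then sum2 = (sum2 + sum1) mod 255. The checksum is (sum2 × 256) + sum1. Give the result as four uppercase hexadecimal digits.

A3EB

Running sums (mod 255):
  after byte 0 (49): sum1=49, sum2=49
  after byte 1 (43): sum1=92, sum2=141
  after byte 2 (34): sum1=126, sum2=12
  after byte 3 (24): sum1=150, sum2=162
  after byte 4 (126): sum1=21, sum2=183
  after byte 5 (214): sum1=235, sum2=163
Checksum = sum2·256 + sum1 = 163·256 + 235 = 41963 = 0xA3EB.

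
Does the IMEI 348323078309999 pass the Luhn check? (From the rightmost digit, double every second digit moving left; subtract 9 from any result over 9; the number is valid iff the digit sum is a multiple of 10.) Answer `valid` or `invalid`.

From the right, keep odd positions and double even positions (subtract 9 from any doubled value over 9):
  doubled (positions 2,4,...): 9 9 6 5 6 6 8 → sum 49
  kept (positions 1,3,...): 9 9 0 8 0 2 8 3 → sum 39
Total = 88.
88 mod 10 = 8, so the number is invalid.

invalid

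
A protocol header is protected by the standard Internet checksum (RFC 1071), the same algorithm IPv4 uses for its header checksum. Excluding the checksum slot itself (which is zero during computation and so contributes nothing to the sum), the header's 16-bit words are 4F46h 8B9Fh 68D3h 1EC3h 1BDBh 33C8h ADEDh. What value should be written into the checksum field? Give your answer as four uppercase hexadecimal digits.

9FF2

One's-complement addition (fold any carry out of bit 15 back into bit 0):
  0x4F46 + 0x8B9F = 0x0DAE5
  0xDAE5 + 0x68D3 = 0x143B8 → wrap carry → 0x43B9
  0x43B9 + 0x1EC3 = 0x0627C
  0x627C + 0x1BDB = 0x07E57
  0x7E57 + 0x33C8 = 0x0B21F
  0xB21F + 0xADED = 0x1600C → wrap carry → 0x600D
One's-complement sum = 0x600D.
Checksum = ~0x600D & 0xFFFF = 0x9FF2.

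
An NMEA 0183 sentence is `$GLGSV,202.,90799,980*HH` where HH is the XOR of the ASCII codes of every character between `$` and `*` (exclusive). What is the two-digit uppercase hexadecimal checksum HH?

74

XOR the ASCII codes of the payload characters:
  'G' = 0x47 → acc = 0x47
  'L' = 0x4C → acc = 0x0B
  'G' = 0x47 → acc = 0x4C
  'S' = 0x53 → acc = 0x1F
  'V' = 0x56 → acc = 0x49
  ',' = 0x2C → acc = 0x65
  '2' = 0x32 → acc = 0x57
  '0' = 0x30 → acc = 0x67
  '2' = 0x32 → acc = 0x55
  '.' = 0x2E → acc = 0x7B
  ',' = 0x2C → acc = 0x57
  '9' = 0x39 → acc = 0x6E
  '0' = 0x30 → acc = 0x5E
  '7' = 0x37 → acc = 0x69
  '9' = 0x39 → acc = 0x50
  '9' = 0x39 → acc = 0x69
  ',' = 0x2C → acc = 0x45
  '9' = 0x39 → acc = 0x7C
  '8' = 0x38 → acc = 0x44
  '0' = 0x30 → acc = 0x74
Checksum = 0x74.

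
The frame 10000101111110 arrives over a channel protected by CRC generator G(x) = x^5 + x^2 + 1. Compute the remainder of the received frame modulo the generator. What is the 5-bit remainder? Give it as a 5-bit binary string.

00000

Modulo-2 division of 10000101111110 by 100101:
  pos 0: 100001 XOR 100101 = 000100
  pos 3: 100011 XOR 100101 = 000110
  pos 6: 110111 XOR 100101 = 010010
  pos 7: 100101 XOR 100101 = 000000
Remainder = 00000 (zero — the frame passes the CRC check).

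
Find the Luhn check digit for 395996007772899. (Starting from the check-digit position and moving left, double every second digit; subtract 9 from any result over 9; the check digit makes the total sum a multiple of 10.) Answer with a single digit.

6

Partial digits right→left: 9 9 8 2 7 7 7 0 0 6 9 9 5 9 3
Double every second digit counting from the check-digit position (so the 1st, 3rd, 5th, ... of the partial from the right).
  doubled (with −9 where >9): 9 7 5 5 0 9 1 6 → sum 42
  kept as-is: 9 2 7 0 6 9 9 → sum 42
Total = 42 + 42 = 84.
Check digit = (10 − (84 mod 10)) mod 10 = 6.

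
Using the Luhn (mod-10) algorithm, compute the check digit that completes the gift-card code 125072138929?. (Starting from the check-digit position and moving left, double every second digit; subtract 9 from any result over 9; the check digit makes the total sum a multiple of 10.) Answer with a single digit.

4

Partial digits right→left: 9 2 9 8 3 1 2 7 0 5 2 1
Double every second digit counting from the check-digit position (so the 1st, 3rd, 5th, ... of the partial from the right).
  doubled (with −9 where >9): 9 9 6 4 0 4 → sum 32
  kept as-is: 2 8 1 7 5 1 → sum 24
Total = 32 + 24 = 56.
Check digit = (10 − (56 mod 10)) mod 10 = 4.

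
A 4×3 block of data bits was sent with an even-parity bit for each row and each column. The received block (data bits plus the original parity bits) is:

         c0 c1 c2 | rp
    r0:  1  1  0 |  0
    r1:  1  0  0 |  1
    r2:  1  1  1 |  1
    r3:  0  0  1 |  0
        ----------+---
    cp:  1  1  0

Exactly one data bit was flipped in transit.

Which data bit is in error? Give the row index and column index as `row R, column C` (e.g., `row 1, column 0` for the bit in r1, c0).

Recompute each row's even parity and compare to rp:
  r0: data parity 0, sent rp 0 → ok
  r1: data parity 1, sent rp 1 → ok
  r2: data parity 1, sent rp 1 → ok
  r3: data parity 1, sent rp 0 → mismatch
Recompute each column's even parity and compare to cp:
  c0: data parity 1, sent cp 1 → ok
  c1: data parity 0, sent cp 1 → mismatch
  c2: data parity 0, sent cp 0 → ok
Exactly one row (r3) and one column (c1) fail → the flipped bit is at their intersection.

row 3, column 1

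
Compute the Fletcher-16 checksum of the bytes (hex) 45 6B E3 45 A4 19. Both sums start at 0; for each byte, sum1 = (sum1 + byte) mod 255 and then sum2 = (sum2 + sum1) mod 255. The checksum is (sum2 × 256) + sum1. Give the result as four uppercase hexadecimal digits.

7A97

Running sums (mod 255):
  after byte 0 (45): sum1=69, sum2=69
  after byte 1 (6B): sum1=176, sum2=245
  after byte 2 (E3): sum1=148, sum2=138
  after byte 3 (45): sum1=217, sum2=100
  after byte 4 (A4): sum1=126, sum2=226
  after byte 5 (19): sum1=151, sum2=122
Checksum = sum2·256 + sum1 = 122·256 + 151 = 31383 = 0x7A97.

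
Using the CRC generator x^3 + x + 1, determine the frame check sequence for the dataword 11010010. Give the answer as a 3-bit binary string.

Append 3 zeros: 11010010000. Divide by 1011 (XOR where the leading bit is 1):
  pos 0: 1101 XOR 1011 = 0110
  pos 1: 1100 XOR 1011 = 0111
  pos 2: 1110 XOR 1011 = 0101
  pos 3: 1011 XOR 1011 = 0000
Remainder (last 3 bits) = 000. This is the CRC / FCS.

000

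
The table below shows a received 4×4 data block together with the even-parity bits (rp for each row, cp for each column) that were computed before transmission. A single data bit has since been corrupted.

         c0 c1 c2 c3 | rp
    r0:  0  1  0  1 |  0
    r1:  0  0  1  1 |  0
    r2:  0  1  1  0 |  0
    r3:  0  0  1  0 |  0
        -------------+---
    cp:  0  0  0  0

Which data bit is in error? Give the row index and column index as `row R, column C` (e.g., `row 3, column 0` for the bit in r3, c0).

Recompute each row's even parity and compare to rp:
  r0: data parity 0, sent rp 0 → ok
  r1: data parity 0, sent rp 0 → ok
  r2: data parity 0, sent rp 0 → ok
  r3: data parity 1, sent rp 0 → mismatch
Recompute each column's even parity and compare to cp:
  c0: data parity 0, sent cp 0 → ok
  c1: data parity 0, sent cp 0 → ok
  c2: data parity 1, sent cp 0 → mismatch
  c3: data parity 0, sent cp 0 → ok
Exactly one row (r3) and one column (c2) fail → the flipped bit is at their intersection.

row 3, column 2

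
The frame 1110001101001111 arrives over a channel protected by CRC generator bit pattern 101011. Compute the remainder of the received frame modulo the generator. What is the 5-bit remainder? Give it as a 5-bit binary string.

00000

Modulo-2 division of 1110001101001111 by 101011:
  pos 0: 111000 XOR 101011 = 010011
  pos 1: 100111 XOR 101011 = 001100
  pos 3: 110010 XOR 101011 = 011001
  pos 4: 110011 XOR 101011 = 011000
  pos 5: 110000 XOR 101011 = 011011
  pos 6: 110110 XOR 101011 = 011101
  pos 7: 111011 XOR 101011 = 010000
  pos 8: 100001 XOR 101011 = 001010
  pos 10: 101011 XOR 101011 = 000000
Remainder = 00000 (zero — the frame passes the CRC check).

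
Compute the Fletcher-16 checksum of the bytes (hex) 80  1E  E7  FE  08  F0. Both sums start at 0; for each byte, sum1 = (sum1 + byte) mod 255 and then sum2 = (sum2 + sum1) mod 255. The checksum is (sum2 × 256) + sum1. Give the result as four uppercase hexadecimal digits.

Running sums (mod 255):
  after byte 0 (80): sum1=128, sum2=128
  after byte 1 (1E): sum1=158, sum2=31
  after byte 2 (E7): sum1=134, sum2=165
  after byte 3 (FE): sum1=133, sum2=43
  after byte 4 (08): sum1=141, sum2=184
  after byte 5 (F0): sum1=126, sum2=55
Checksum = sum2·256 + sum1 = 55·256 + 126 = 14206 = 0x377E.

377E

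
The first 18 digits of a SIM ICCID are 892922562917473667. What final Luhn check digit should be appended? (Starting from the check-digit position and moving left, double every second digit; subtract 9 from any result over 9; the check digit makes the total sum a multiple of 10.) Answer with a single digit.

Partial digits right→left: 7 6 6 3 7 4 7 1 9 2 6 5 2 2 9 2 9 8
Double every second digit counting from the check-digit position (so the 1st, 3rd, 5th, ... of the partial from the right).
  doubled (with −9 where >9): 5 3 5 5 9 3 4 9 9 → sum 52
  kept as-is: 6 3 4 1 2 5 2 2 8 → sum 33
Total = 52 + 33 = 85.
Check digit = (10 − (85 mod 10)) mod 10 = 5.

5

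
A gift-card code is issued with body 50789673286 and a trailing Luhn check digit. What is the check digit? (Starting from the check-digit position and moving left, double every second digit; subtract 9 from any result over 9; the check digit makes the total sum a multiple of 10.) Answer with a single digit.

Partial digits right→left: 6 8 2 3 7 6 9 8 7 0 5
Double every second digit counting from the check-digit position (so the 1st, 3rd, 5th, ... of the partial from the right).
  doubled (with −9 where >9): 3 4 5 9 5 1 → sum 27
  kept as-is: 8 3 6 8 0 → sum 25
Total = 27 + 25 = 52.
Check digit = (10 − (52 mod 10)) mod 10 = 8.

8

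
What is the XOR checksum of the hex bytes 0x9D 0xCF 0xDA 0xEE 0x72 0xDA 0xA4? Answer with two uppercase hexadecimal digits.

XOR the bytes together:
  start with 0x9D
  0x9D ⊕ 0xCF = 0x52
  0x52 ⊕ 0xDA = 0x88
  0x88 ⊕ 0xEE = 0x66
  0x66 ⊕ 0x72 = 0x14
  0x14 ⊕ 0xDA = 0xCE
  0xCE ⊕ 0xA4 = 0x6A

6A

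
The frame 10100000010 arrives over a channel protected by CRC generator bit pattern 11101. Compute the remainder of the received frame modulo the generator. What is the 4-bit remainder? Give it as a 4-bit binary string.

Modulo-2 division of 10100000010 by 11101:
  pos 0: 10100 XOR 11101 = 01001
  pos 1: 10010 XOR 11101 = 01111
  pos 2: 11110 XOR 11101 = 00011
  pos 5: 11001 XOR 11101 = 00100
Remainder = 1000 (nonzero — an error is detected).

1000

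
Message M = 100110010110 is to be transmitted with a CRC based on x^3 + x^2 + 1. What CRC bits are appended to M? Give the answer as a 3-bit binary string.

110

Append 3 zeros: 100110010110000. Divide by 1101 (XOR where the leading bit is 1):
  pos 0: 1001 XOR 1101 = 0100
  pos 1: 1001 XOR 1101 = 0100
  pos 2: 1000 XOR 1101 = 0101
  pos 3: 1010 XOR 1101 = 0111
  pos 4: 1111 XOR 1101 = 0010
  pos 6: 1001 XOR 1101 = 0100
  pos 7: 1001 XOR 1101 = 0100
  pos 8: 1000 XOR 1101 = 0101
  pos 9: 1010 XOR 1101 = 0111
  pos 10: 1110 XOR 1101 = 0011
Remainder (last 3 bits) = 110. This is the CRC / FCS.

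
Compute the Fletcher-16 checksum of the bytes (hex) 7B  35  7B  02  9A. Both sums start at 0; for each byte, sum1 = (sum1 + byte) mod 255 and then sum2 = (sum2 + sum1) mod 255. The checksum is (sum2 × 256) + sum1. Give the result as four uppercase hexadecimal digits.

Running sums (mod 255):
  after byte 0 (7B): sum1=123, sum2=123
  after byte 1 (35): sum1=176, sum2=44
  after byte 2 (7B): sum1=44, sum2=88
  after byte 3 (02): sum1=46, sum2=134
  after byte 4 (9A): sum1=200, sum2=79
Checksum = sum2·256 + sum1 = 79·256 + 200 = 20424 = 0x4FC8.

4FC8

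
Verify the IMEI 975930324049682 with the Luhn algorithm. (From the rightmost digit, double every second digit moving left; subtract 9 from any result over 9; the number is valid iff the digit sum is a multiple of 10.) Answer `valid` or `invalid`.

valid

From the right, keep odd positions and double even positions (subtract 9 from any doubled value over 9):
  doubled (positions 2,4,...): 7 9 0 4 0 9 5 → sum 34
  kept (positions 1,3,...): 2 6 4 4 3 3 5 9 → sum 36
Total = 70.
70 mod 10 = 0, so the number is valid.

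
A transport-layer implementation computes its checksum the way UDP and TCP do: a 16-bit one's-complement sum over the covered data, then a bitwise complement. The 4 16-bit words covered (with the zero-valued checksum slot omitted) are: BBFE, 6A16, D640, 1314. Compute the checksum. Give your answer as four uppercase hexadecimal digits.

One's-complement addition (fold any carry out of bit 15 back into bit 0):
  0xBBFE + 0x6A16 = 0x12614 → wrap carry → 0x2615
  0x2615 + 0xD640 = 0x0FC55
  0xFC55 + 0x1314 = 0x10F69 → wrap carry → 0x0F6A
One's-complement sum = 0x0F6A.
Checksum = ~0x0F6A & 0xFFFF = 0xF095.

F095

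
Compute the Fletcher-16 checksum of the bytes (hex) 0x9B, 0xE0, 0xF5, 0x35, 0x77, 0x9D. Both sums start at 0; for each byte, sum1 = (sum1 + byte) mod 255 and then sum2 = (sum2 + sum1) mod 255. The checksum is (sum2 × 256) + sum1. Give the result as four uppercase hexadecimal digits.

0EBC

Running sums (mod 255):
  after byte 0 (0x9B): sum1=155, sum2=155
  after byte 1 (0xE0): sum1=124, sum2=24
  after byte 2 (0xF5): sum1=114, sum2=138
  after byte 3 (0x35): sum1=167, sum2=50
  after byte 4 (0x77): sum1=31, sum2=81
  after byte 5 (0x9D): sum1=188, sum2=14
Checksum = sum2·256 + sum1 = 14·256 + 188 = 3772 = 0x0EBC.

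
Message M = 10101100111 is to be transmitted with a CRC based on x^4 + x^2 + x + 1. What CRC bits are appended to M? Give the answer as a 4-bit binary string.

Append 4 zeros: 101011001110000. Divide by 10111 (XOR where the leading bit is 1):
  pos 0: 10101 XOR 10111 = 00010
  pos 3: 10100 XOR 10111 = 00011
  pos 6: 11111 XOR 10111 = 01000
  pos 7: 10000 XOR 10111 = 00111
  pos 9: 11100 XOR 10111 = 01011
  pos 10: 10110 XOR 10111 = 00001
Remainder (last 4 bits) = 0001. This is the CRC / FCS.

0001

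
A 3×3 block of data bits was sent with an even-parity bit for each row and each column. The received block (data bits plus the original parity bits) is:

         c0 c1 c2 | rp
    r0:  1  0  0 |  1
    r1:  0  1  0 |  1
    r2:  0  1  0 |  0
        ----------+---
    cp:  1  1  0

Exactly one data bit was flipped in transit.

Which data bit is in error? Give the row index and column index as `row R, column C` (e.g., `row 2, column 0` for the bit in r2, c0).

row 2, column 1

Recompute each row's even parity and compare to rp:
  r0: data parity 1, sent rp 1 → ok
  r1: data parity 1, sent rp 1 → ok
  r2: data parity 1, sent rp 0 → mismatch
Recompute each column's even parity and compare to cp:
  c0: data parity 1, sent cp 1 → ok
  c1: data parity 0, sent cp 1 → mismatch
  c2: data parity 0, sent cp 0 → ok
Exactly one row (r2) and one column (c1) fail → the flipped bit is at their intersection.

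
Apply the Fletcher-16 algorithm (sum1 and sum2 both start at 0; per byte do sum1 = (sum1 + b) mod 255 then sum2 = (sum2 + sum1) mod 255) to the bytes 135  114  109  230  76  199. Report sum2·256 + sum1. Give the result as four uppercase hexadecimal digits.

3462

Running sums (mod 255):
  after byte 0 (135): sum1=135, sum2=135
  after byte 1 (114): sum1=249, sum2=129
  after byte 2 (109): sum1=103, sum2=232
  after byte 3 (230): sum1=78, sum2=55
  after byte 4 (76): sum1=154, sum2=209
  after byte 5 (199): sum1=98, sum2=52
Checksum = sum2·256 + sum1 = 52·256 + 98 = 13410 = 0x3462.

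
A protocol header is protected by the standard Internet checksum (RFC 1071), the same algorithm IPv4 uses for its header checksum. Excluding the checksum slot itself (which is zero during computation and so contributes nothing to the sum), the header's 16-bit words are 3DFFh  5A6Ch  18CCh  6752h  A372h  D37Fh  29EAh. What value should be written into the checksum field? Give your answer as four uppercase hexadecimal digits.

One's-complement addition (fold any carry out of bit 15 back into bit 0):
  0x3DFF + 0x5A6C = 0x0986B
  0x986B + 0x18CC = 0x0B137
  0xB137 + 0x6752 = 0x11889 → wrap carry → 0x188A
  0x188A + 0xA372 = 0x0BBFC
  0xBBFC + 0xD37F = 0x18F7B → wrap carry → 0x8F7C
  0x8F7C + 0x29EA = 0x0B966
One's-complement sum = 0xB966.
Checksum = ~0xB966 & 0xFFFF = 0x4699.

4699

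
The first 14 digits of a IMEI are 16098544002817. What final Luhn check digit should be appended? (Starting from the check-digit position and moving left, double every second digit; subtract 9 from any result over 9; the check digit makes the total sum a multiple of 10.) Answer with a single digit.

1

Partial digits right→left: 7 1 8 2 0 0 4 4 5 8 9 0 6 1
Double every second digit counting from the check-digit position (so the 1st, 3rd, 5th, ... of the partial from the right).
  doubled (with −9 where >9): 5 7 0 8 1 9 3 → sum 33
  kept as-is: 1 2 0 4 8 0 1 → sum 16
Total = 33 + 16 = 49.
Check digit = (10 − (49 mod 10)) mod 10 = 1.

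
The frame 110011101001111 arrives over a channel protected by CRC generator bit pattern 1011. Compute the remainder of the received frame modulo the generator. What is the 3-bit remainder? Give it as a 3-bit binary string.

000

Modulo-2 division of 110011101001111 by 1011:
  pos 0: 1100 XOR 1011 = 0111
  pos 1: 1111 XOR 1011 = 0100
  pos 2: 1001 XOR 1011 = 0010
  pos 4: 1010 XOR 1011 = 0001
  pos 7: 1100 XOR 1011 = 0111
  pos 8: 1111 XOR 1011 = 0100
  pos 9: 1001 XOR 1011 = 0010
  pos 11: 1011 XOR 1011 = 0000
Remainder = 000 (zero — the frame passes the CRC check).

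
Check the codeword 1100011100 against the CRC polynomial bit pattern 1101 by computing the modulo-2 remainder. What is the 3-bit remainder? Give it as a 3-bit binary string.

Modulo-2 division of 1100011100 by 1101:
  pos 0: 1100 XOR 1101 = 0001
  pos 3: 1011 XOR 1101 = 0110
  pos 4: 1101 XOR 1101 = 0000
Remainder = 000 (zero — the frame passes the CRC check).

000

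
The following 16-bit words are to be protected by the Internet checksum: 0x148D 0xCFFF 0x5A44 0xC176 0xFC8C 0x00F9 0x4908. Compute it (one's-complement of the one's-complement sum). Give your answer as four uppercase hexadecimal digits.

One's-complement addition (fold any carry out of bit 15 back into bit 0):
  0x148D + 0xCFFF = 0x0E48C
  0xE48C + 0x5A44 = 0x13ED0 → wrap carry → 0x3ED1
  0x3ED1 + 0xC176 = 0x10047 → wrap carry → 0x0048
  0x0048 + 0xFC8C = 0x0FCD4
  0xFCD4 + 0x00F9 = 0x0FDCD
  0xFDCD + 0x4908 = 0x146D5 → wrap carry → 0x46D6
One's-complement sum = 0x46D6.
Checksum = ~0x46D6 & 0xFFFF = 0xB929.

B929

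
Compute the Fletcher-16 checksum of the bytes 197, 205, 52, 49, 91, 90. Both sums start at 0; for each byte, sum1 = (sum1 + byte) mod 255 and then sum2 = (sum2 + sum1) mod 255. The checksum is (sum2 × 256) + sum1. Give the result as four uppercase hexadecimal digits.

1DAE

Running sums (mod 255):
  after byte 0 (197): sum1=197, sum2=197
  after byte 1 (205): sum1=147, sum2=89
  after byte 2 (52): sum1=199, sum2=33
  after byte 3 (49): sum1=248, sum2=26
  after byte 4 (91): sum1=84, sum2=110
  after byte 5 (90): sum1=174, sum2=29
Checksum = sum2·256 + sum1 = 29·256 + 174 = 7598 = 0x1DAE.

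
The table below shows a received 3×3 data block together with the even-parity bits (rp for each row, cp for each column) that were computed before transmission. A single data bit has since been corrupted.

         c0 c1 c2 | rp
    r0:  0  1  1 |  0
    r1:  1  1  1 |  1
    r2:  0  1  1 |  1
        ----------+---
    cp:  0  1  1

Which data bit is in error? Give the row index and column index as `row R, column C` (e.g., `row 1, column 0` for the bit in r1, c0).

row 2, column 0

Recompute each row's even parity and compare to rp:
  r0: data parity 0, sent rp 0 → ok
  r1: data parity 1, sent rp 1 → ok
  r2: data parity 0, sent rp 1 → mismatch
Recompute each column's even parity and compare to cp:
  c0: data parity 1, sent cp 0 → mismatch
  c1: data parity 1, sent cp 1 → ok
  c2: data parity 1, sent cp 1 → ok
Exactly one row (r2) and one column (c0) fail → the flipped bit is at their intersection.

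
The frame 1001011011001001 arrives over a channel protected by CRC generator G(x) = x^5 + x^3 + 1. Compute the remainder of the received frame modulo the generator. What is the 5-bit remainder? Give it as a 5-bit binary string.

00000

Modulo-2 division of 1001011011001001 by 101001:
  pos 0: 100101 XOR 101001 = 001100
  pos 2: 110010 XOR 101001 = 011011
  pos 3: 110111 XOR 101001 = 011110
  pos 4: 111101 XOR 101001 = 010100
  pos 5: 101000 XOR 101001 = 000001
  pos 10: 101001 XOR 101001 = 000000
Remainder = 00000 (zero — the frame passes the CRC check).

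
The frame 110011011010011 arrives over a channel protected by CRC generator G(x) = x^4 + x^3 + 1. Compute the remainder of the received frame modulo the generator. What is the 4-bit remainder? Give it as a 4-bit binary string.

0111

Modulo-2 division of 110011011010011 by 11001:
  pos 0: 11001 XOR 11001 = 00000
  pos 5: 10110 XOR 11001 = 01111
  pos 6: 11111 XOR 11001 = 00110
  pos 8: 11000 XOR 11001 = 00001
Remainder = 0111 (nonzero — an error is detected).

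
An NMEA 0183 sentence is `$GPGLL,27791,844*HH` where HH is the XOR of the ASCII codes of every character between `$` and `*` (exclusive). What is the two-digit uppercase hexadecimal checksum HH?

52

XOR the ASCII codes of the payload characters:
  'G' = 0x47 → acc = 0x47
  'P' = 0x50 → acc = 0x17
  'G' = 0x47 → acc = 0x50
  'L' = 0x4C → acc = 0x1C
  'L' = 0x4C → acc = 0x50
  ',' = 0x2C → acc = 0x7C
  '2' = 0x32 → acc = 0x4E
  '7' = 0x37 → acc = 0x79
  '7' = 0x37 → acc = 0x4E
  '9' = 0x39 → acc = 0x77
  '1' = 0x31 → acc = 0x46
  ',' = 0x2C → acc = 0x6A
  '8' = 0x38 → acc = 0x52
  '4' = 0x34 → acc = 0x66
  '4' = 0x34 → acc = 0x52
Checksum = 0x52.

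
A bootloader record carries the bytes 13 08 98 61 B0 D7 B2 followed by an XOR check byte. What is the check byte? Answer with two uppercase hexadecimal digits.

XOR the bytes together:
  start with 0x13
  0x13 ⊕ 0x08 = 0x1B
  0x1B ⊕ 0x98 = 0x83
  0x83 ⊕ 0x61 = 0xE2
  0xE2 ⊕ 0xB0 = 0x52
  0x52 ⊕ 0xD7 = 0x85
  0x85 ⊕ 0xB2 = 0x37

37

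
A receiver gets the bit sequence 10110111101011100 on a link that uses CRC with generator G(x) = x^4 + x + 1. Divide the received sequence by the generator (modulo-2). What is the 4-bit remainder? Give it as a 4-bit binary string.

Modulo-2 division of 10110111101011100 by 10011:
  pos 0: 10110 XOR 10011 = 00101
  pos 2: 10111 XOR 10011 = 00100
  pos 4: 10011 XOR 10011 = 00000
  pos 10: 10111 XOR 10011 = 00100
  pos 12: 10000 XOR 10011 = 00011
Remainder = 0011 (nonzero — an error is detected).

0011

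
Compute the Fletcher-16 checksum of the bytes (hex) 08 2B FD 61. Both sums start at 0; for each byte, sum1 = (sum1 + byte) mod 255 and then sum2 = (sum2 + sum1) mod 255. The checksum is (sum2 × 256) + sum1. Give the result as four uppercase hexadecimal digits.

Running sums (mod 255):
  after byte 0 (08): sum1=8, sum2=8
  after byte 1 (2B): sum1=51, sum2=59
  after byte 2 (FD): sum1=49, sum2=108
  after byte 3 (61): sum1=146, sum2=254
Checksum = sum2·256 + sum1 = 254·256 + 146 = 65170 = 0xFE92.

FE92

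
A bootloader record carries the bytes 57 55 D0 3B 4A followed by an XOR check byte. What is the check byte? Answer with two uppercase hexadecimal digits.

XOR the bytes together:
  start with 0x57
  0x57 ⊕ 0x55 = 0x02
  0x02 ⊕ 0xD0 = 0xD2
  0xD2 ⊕ 0x3B = 0xE9
  0xE9 ⊕ 0x4A = 0xA3

A3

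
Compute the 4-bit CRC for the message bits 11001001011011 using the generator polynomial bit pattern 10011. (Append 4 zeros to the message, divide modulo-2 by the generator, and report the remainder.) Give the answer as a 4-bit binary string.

Append 4 zeros: 110010010110110000. Divide by 10011 (XOR where the leading bit is 1):
  pos 0: 11001 XOR 10011 = 01010
  pos 1: 10100 XOR 10011 = 00111
  pos 3: 11101 XOR 10011 = 01110
  pos 4: 11100 XOR 10011 = 01111
  pos 5: 11111 XOR 10011 = 01100
  pos 6: 11001 XOR 10011 = 01010
  pos 7: 10100 XOR 10011 = 00111
  pos 9: 11111 XOR 10011 = 01100
  pos 10: 11000 XOR 10011 = 01011
  pos 11: 10110 XOR 10011 = 00101
  pos 13: 10100 XOR 10011 = 00111
Remainder (last 4 bits) = 0111. This is the CRC / FCS.

0111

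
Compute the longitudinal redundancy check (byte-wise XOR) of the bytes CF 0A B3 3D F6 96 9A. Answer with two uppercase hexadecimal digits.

XOR the bytes together:
  start with 0xCF
  0xCF ⊕ 0x0A = 0xC5
  0xC5 ⊕ 0xB3 = 0x76
  0x76 ⊕ 0x3D = 0x4B
  0x4B ⊕ 0xF6 = 0xBD
  0xBD ⊕ 0x96 = 0x2B
  0x2B ⊕ 0x9A = 0xB1

B1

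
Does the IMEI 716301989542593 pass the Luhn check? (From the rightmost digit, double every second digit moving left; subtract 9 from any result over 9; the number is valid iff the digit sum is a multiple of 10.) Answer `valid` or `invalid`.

From the right, keep odd positions and double even positions (subtract 9 from any doubled value over 9):
  doubled (positions 2,4,...): 9 4 1 7 2 6 2 → sum 31
  kept (positions 1,3,...): 3 5 4 9 9 0 6 7 → sum 43
Total = 74.
74 mod 10 = 4, so the number is invalid.

invalid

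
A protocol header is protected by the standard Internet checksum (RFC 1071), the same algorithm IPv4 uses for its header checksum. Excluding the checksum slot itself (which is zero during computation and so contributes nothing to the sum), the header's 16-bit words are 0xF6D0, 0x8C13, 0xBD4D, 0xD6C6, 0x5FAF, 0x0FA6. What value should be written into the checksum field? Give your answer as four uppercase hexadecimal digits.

79B1

One's-complement addition (fold any carry out of bit 15 back into bit 0):
  0xF6D0 + 0x8C13 = 0x182E3 → wrap carry → 0x82E4
  0x82E4 + 0xBD4D = 0x14031 → wrap carry → 0x4032
  0x4032 + 0xD6C6 = 0x116F8 → wrap carry → 0x16F9
  0x16F9 + 0x5FAF = 0x076A8
  0x76A8 + 0x0FA6 = 0x0864E
One's-complement sum = 0x864E.
Checksum = ~0x864E & 0xFFFF = 0x79B1.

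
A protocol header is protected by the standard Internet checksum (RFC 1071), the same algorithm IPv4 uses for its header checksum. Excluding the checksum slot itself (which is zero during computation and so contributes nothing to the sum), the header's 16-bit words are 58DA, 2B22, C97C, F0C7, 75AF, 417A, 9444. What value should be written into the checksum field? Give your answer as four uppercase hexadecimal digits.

7650

One's-complement addition (fold any carry out of bit 15 back into bit 0):
  0x58DA + 0x2B22 = 0x083FC
  0x83FC + 0xC97C = 0x14D78 → wrap carry → 0x4D79
  0x4D79 + 0xF0C7 = 0x13E40 → wrap carry → 0x3E41
  0x3E41 + 0x75AF = 0x0B3F0
  0xB3F0 + 0x417A = 0x0F56A
  0xF56A + 0x9444 = 0x189AE → wrap carry → 0x89AF
One's-complement sum = 0x89AF.
Checksum = ~0x89AF & 0xFFFF = 0x7650.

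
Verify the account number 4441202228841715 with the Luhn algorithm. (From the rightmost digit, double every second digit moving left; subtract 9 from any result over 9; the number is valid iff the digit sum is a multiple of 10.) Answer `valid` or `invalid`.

From the right, keep odd positions and double even positions (subtract 9 from any doubled value over 9):
  doubled (positions 2,4,...): 2 2 7 4 4 4 8 8 → sum 39
  kept (positions 1,3,...): 5 7 4 8 2 0 1 4 → sum 31
Total = 70.
70 mod 10 = 0, so the number is valid.

valid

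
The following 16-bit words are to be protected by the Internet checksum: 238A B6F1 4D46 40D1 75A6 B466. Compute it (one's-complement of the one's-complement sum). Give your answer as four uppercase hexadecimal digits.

One's-complement addition (fold any carry out of bit 15 back into bit 0):
  0x238A + 0xB6F1 = 0x0DA7B
  0xDA7B + 0x4D46 = 0x127C1 → wrap carry → 0x27C2
  0x27C2 + 0x40D1 = 0x06893
  0x6893 + 0x75A6 = 0x0DE39
  0xDE39 + 0xB466 = 0x1929F → wrap carry → 0x92A0
One's-complement sum = 0x92A0.
Checksum = ~0x92A0 & 0xFFFF = 0x6D5F.

6D5F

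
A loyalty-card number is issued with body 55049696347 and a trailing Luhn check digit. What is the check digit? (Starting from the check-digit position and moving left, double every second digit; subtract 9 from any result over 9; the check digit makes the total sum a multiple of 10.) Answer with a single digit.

5

Partial digits right→left: 7 4 3 6 9 6 9 4 0 5 5
Double every second digit counting from the check-digit position (so the 1st, 3rd, 5th, ... of the partial from the right).
  doubled (with −9 where >9): 5 6 9 9 0 1 → sum 30
  kept as-is: 4 6 6 4 5 → sum 25
Total = 30 + 25 = 55.
Check digit = (10 − (55 mod 10)) mod 10 = 5.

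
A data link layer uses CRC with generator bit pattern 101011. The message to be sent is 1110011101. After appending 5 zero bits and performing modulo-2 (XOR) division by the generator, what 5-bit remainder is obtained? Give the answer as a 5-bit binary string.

01110

Append 5 zeros: 111001110100000. Divide by 101011 (XOR where the leading bit is 1):
  pos 0: 111001 XOR 101011 = 010010
  pos 1: 100101 XOR 101011 = 001110
  pos 3: 111010 XOR 101011 = 010001
  pos 4: 100011 XOR 101011 = 001000
  pos 6: 100000 XOR 101011 = 001011
  pos 8: 101100 XOR 101011 = 000111
Remainder (last 5 bits) = 01110. This is the CRC / FCS.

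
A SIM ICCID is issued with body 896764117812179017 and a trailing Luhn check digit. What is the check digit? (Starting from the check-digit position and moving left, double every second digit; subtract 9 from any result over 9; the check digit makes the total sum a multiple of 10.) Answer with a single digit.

Partial digits right→left: 7 1 0 9 7 1 2 1 8 7 1 1 4 6 7 6 9 8
Double every second digit counting from the check-digit position (so the 1st, 3rd, 5th, ... of the partial from the right).
  doubled (with −9 where >9): 5 0 5 4 7 2 8 5 9 → sum 45
  kept as-is: 1 9 1 1 7 1 6 6 8 → sum 40
Total = 45 + 40 = 85.
Check digit = (10 − (85 mod 10)) mod 10 = 5.

5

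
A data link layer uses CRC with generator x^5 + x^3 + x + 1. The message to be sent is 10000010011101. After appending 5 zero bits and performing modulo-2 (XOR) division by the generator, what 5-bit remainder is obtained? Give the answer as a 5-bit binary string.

01100

Append 5 zeros: 1000001001110100000. Divide by 101011 (XOR where the leading bit is 1):
  pos 0: 100000 XOR 101011 = 001011
  pos 2: 101110 XOR 101011 = 000101
  pos 5: 101011 XOR 101011 = 000000
  pos 11: 101000 XOR 101011 = 000011
Remainder (last 5 bits) = 01100. This is the CRC / FCS.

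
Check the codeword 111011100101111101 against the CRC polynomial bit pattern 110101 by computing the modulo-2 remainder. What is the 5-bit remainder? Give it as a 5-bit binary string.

Modulo-2 division of 111011100101111101 by 110101:
  pos 0: 111011 XOR 110101 = 001110
  pos 2: 111010 XOR 110101 = 001111
  pos 4: 111101 XOR 110101 = 001000
  pos 6: 100001 XOR 110101 = 010100
  pos 7: 101001 XOR 110101 = 011100
  pos 8: 111001 XOR 110101 = 001100
  pos 10: 110011 XOR 110101 = 000110
Remainder = 11001 (nonzero — an error is detected).

11001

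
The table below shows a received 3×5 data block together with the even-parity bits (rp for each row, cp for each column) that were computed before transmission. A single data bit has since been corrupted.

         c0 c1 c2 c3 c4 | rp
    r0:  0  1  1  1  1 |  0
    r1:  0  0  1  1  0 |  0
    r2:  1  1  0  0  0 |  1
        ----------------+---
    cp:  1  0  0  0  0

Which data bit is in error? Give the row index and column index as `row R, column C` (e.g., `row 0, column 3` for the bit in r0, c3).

row 2, column 4

Recompute each row's even parity and compare to rp:
  r0: data parity 0, sent rp 0 → ok
  r1: data parity 0, sent rp 0 → ok
  r2: data parity 0, sent rp 1 → mismatch
Recompute each column's even parity and compare to cp:
  c0: data parity 1, sent cp 1 → ok
  c1: data parity 0, sent cp 0 → ok
  c2: data parity 0, sent cp 0 → ok
  c3: data parity 0, sent cp 0 → ok
  c4: data parity 1, sent cp 0 → mismatch
Exactly one row (r2) and one column (c4) fail → the flipped bit is at their intersection.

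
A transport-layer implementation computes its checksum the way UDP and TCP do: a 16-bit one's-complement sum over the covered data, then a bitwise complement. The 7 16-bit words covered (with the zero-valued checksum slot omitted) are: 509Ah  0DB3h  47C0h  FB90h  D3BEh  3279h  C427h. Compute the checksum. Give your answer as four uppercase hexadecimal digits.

One's-complement addition (fold any carry out of bit 15 back into bit 0):
  0x509A + 0x0DB3 = 0x05E4D
  0x5E4D + 0x47C0 = 0x0A60D
  0xA60D + 0xFB90 = 0x1A19D → wrap carry → 0xA19E
  0xA19E + 0xD3BE = 0x1755C → wrap carry → 0x755D
  0x755D + 0x3279 = 0x0A7D6
  0xA7D6 + 0xC427 = 0x16BFD → wrap carry → 0x6BFE
One's-complement sum = 0x6BFE.
Checksum = ~0x6BFE & 0xFFFF = 0x9401.

9401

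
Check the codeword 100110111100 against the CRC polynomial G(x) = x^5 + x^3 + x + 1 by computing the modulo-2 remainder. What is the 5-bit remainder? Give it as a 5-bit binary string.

Modulo-2 division of 100110111100 by 101011:
  pos 0: 100110 XOR 101011 = 001101
  pos 2: 110111 XOR 101011 = 011100
  pos 3: 111001 XOR 101011 = 010010
  pos 4: 100101 XOR 101011 = 001110
  pos 6: 111000 XOR 101011 = 010011
Remainder = 10011 (nonzero — an error is detected).

10011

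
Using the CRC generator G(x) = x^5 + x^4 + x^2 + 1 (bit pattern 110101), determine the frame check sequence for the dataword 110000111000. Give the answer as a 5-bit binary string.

Append 5 zeros: 11000011100000000. Divide by 110101 (XOR where the leading bit is 1):
  pos 0: 110000 XOR 110101 = 000101
  pos 3: 101111 XOR 110101 = 011010
  pos 4: 110100 XOR 110101 = 000001
  pos 9: 100000 XOR 110101 = 010101
  pos 10: 101010 XOR 110101 = 011111
  pos 11: 111110 XOR 110101 = 001011
Remainder (last 5 bits) = 01011. This is the CRC / FCS.

01011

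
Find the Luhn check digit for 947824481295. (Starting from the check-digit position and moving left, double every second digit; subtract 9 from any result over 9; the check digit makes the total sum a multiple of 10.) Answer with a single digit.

Partial digits right→left: 5 9 2 1 8 4 4 2 8 7 4 9
Double every second digit counting from the check-digit position (so the 1st, 3rd, 5th, ... of the partial from the right).
  doubled (with −9 where >9): 1 4 7 8 7 8 → sum 35
  kept as-is: 9 1 4 2 7 9 → sum 32
Total = 35 + 32 = 67.
Check digit = (10 − (67 mod 10)) mod 10 = 3.

3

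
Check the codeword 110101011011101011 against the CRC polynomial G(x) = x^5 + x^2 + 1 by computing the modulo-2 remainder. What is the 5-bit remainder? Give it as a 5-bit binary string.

Modulo-2 division of 110101011011101011 by 100101:
  pos 0: 110101 XOR 100101 = 010000
  pos 1: 100000 XOR 100101 = 000101
  pos 4: 101110 XOR 100101 = 001011
  pos 6: 101111 XOR 100101 = 001010
  pos 8: 101010 XOR 100101 = 001111
  pos 10: 111110 XOR 100101 = 011011
  pos 11: 110111 XOR 100101 = 010010
  pos 12: 100101 XOR 100101 = 000000
Remainder = 00000 (zero — the frame passes the CRC check).

00000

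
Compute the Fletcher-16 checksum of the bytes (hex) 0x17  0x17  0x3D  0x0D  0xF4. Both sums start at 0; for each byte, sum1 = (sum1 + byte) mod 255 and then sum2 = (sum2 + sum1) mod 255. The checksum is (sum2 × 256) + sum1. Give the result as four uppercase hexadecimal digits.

Running sums (mod 255):
  after byte 0 (0x17): sum1=23, sum2=23
  after byte 1 (0x17): sum1=46, sum2=69
  after byte 2 (0x3D): sum1=107, sum2=176
  after byte 3 (0x0D): sum1=120, sum2=41
  after byte 4 (0xF4): sum1=109, sum2=150
Checksum = sum2·256 + sum1 = 150·256 + 109 = 38509 = 0x966D.

966D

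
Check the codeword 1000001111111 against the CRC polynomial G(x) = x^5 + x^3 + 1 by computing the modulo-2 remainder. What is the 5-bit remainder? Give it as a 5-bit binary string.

11010

Modulo-2 division of 1000001111111 by 101001:
  pos 0: 100000 XOR 101001 = 001001
  pos 2: 100111 XOR 101001 = 001110
  pos 4: 111011 XOR 101001 = 010010
  pos 5: 100101 XOR 101001 = 001100
  pos 7: 110011 XOR 101001 = 011010
Remainder = 11010 (nonzero — an error is detected).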